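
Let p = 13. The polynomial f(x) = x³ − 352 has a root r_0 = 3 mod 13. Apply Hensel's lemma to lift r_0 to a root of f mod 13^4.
r_3 = 25509 (mod 28561)

Hensel: r_{i+1} = r_i − f(r_i)/f′(r_i) mod 13^{i+2}, where f′(x) = 3x². Iterate:
  r_0 = 3 (mod 13)
  r_1 = 159 (mod 169)
  r_2 = 1342 (mod 2197)
  r_3 = 25509 (mod 28561)
Final: r = 25509 with f(r) ≡ 0 mod 13^4.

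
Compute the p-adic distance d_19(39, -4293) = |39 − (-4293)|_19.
d_19(39, -4293) = 1/361

Step 1 — x − y = 39 − (-4293) = 4332. Step 2 — v_19(4332) = 2 (factor: 4332 = (19^2 · 12); the sign does not affect v_p). Step 3 — |x − y|_19 = 19^{-2} = 1/361.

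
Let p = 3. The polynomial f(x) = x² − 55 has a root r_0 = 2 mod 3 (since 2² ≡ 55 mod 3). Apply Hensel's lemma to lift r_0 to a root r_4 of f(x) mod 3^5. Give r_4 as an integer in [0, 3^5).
r_4 = 215 (mod 243)

Hensel's recurrence: r_{i+1} = r_i − f(r_i)·(f′(r_i))^{-1} mod 3^{i+2}, with f′(x) = 2x. Iterate:
  r_0 = 2 (mod 3)
  r_1 = 8 (mod 9)
  r_2 = 26 (mod 27)
  r_3 = 53 (mod 81)
  r_4 = 215 (mod 243)
Final: r_4 = 215, and one checks f(r_4) ≡ 0 mod 3^5.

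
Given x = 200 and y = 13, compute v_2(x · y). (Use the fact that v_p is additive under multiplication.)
v_2(2600) = 3

v_p(x) = 3 (factor: 200 = 2^3 · 25); v_p(y) = 0 (factor: 13 = 2^0 · 13). Additivity: v_p(xy) = v_p(x) + v_p(y) = 3 + 0 = 3. (Direct check: xy = 2600 = 2^3 · (325).)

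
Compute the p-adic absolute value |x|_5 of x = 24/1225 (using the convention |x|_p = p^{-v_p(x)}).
|24/1225|_5 = 25

Step 1 — compute v_5(x) by factoring powers of 5 out of the numerator and denominator: v_5(24/1225) = -2. Step 2 — apply |x|_p = p^{-v_p(x)} = 5^{2} = 25.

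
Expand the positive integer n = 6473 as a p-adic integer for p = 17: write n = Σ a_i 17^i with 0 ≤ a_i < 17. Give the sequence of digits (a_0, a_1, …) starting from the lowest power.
(a_0, a_1, …) = (13, 6, 5, 1)

Repeated division by 17 gives the digits low-to-high: 6473 = 13 + 6·17^1 + 5·17^2 + 1·17^3. Digit sequence: (13, 6, 5, 1).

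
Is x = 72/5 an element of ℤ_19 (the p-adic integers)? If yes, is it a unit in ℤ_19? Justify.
x ∈ ℤ_19^× (unit); v_19(x) = 0

ℤ_19 = {x ∈ ℚ_19 : v_19(x) ≥ 0} and ℤ_19^× = {x ∈ ℤ_19 : v_19(x) = 0}. Here v_19(72/5) = v_19(num) − v_19(den) = 0; compare against these criteria.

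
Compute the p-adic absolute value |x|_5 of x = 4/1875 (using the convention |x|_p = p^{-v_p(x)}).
|4/1875|_5 = 625

Step 1 — compute v_5(x) by factoring powers of 5 out of the numerator and denominator: v_5(4/1875) = -4. Step 2 — apply |x|_p = p^{-v_p(x)} = 5^{4} = 625.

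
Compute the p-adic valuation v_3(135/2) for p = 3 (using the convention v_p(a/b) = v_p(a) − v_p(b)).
v_3(135/2) = 3

Factor powers of 3 from the numerator and denominator of the reduced fraction: 135 = 3^3 · 5 and 2 = 3^0 · 2. Apply v_p(a/b) = v_p(a) − v_p(b): v_3(135/2) = 3 − 0 = 3.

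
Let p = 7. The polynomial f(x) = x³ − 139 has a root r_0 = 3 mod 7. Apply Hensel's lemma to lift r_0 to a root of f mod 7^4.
r_3 = 1263 (mod 2401)

Hensel: r_{i+1} = r_i − f(r_i)/f′(r_i) mod 7^{i+2}, where f′(x) = 3x². Iterate:
  r_0 = 3 (mod 7)
  r_1 = 38 (mod 49)
  r_2 = 234 (mod 343)
  r_3 = 1263 (mod 2401)
Final: r = 1263 with f(r) ≡ 0 mod 7^4.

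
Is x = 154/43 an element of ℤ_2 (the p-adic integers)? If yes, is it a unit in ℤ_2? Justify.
x ∈ ℤ_2 but not a unit; v_2(x) = 1 > 0

ℤ_2 = {x ∈ ℚ_2 : v_2(x) ≥ 0} and ℤ_2^× = {x ∈ ℤ_2 : v_2(x) = 0}. Here v_2(154/43) = v_2(num) − v_2(den) = 1; compare against these criteria.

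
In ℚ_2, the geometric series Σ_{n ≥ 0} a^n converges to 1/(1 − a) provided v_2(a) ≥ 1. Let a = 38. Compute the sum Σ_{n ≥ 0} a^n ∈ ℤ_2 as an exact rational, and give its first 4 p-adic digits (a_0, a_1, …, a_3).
Σ a^n = 1/(1 − a) = -1/37;  first 4 digits = (1, 1, 0, 0)

v_2(a) = 1 ≥ 1, so the series converges in ℤ_2 to 1/(1 − a) = 1/(1 − 38) = -1/37. Expand this rational in ℤ_2: compute digits iteratively via d_i = x_i mod 2, x_{i+1} = (x_i − d_i)/2. The first 4 digits are (1, 1, 0, 0).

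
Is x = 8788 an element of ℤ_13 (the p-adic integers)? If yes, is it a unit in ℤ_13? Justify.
x ∈ ℤ_13 but not a unit; v_13(x) = 3 > 0

ℤ_13 = {x ∈ ℚ_13 : v_13(x) ≥ 0} and ℤ_13^× = {x ∈ ℤ_13 : v_13(x) = 0}. Here v_13(8788) = v_13(num) − v_13(den) = 3; compare against these criteria.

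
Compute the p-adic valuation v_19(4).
v_19(4) = 0

v_19(n) is the largest exponent k such that 19^k divides n. Factor out: 4 = 19^0 · 4. (Sign doesn't affect v_p.) So v_19(4) = 0.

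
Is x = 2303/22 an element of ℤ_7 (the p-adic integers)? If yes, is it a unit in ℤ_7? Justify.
x ∈ ℤ_7 but not a unit; v_7(x) = 2 > 0

ℤ_7 = {x ∈ ℚ_7 : v_7(x) ≥ 0} and ℤ_7^× = {x ∈ ℤ_7 : v_7(x) = 0}. Here v_7(2303/22) = v_7(num) − v_7(den) = 2; compare against these criteria.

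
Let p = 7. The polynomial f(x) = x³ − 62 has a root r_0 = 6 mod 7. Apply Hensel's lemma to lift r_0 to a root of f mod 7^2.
r_1 = 20 (mod 49)

Hensel: r_{i+1} = r_i − f(r_i)/f′(r_i) mod 7^{i+2}, where f′(x) = 3x². Iterate:
  r_0 = 6 (mod 7)
  r_1 = 20 (mod 49)
Final: r = 20 with f(r) ≡ 0 mod 7^2.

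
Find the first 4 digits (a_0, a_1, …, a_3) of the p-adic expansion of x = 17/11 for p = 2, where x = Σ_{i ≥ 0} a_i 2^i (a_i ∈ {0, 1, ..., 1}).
(a_0, …, a_3) = (1, 1, 0, 0)

v_2(17/11) = 0 (numerator and denominator both coprime to 2), so x ∈ ℤ_2^×. Compute digits iteratively via a_i = x_i mod 2, x_{i+1} = (x_i − a_i)/2, with x_0 = x:
  x_0 = 17/11;  a_0 = 1;  x_1 = (x_0 − 1)/2 = 3/11
  x_1 = 3/11;  a_1 = 1;  x_2 = (x_1 − 1)/2 = -4/11
  x_2 = -4/11;  a_2 = 0;  x_3 = (x_2 − 0)/2 = -2/11
  x_3 = -2/11;  a_3 = 0;  x_4 = (x_3 − 0)/2 = -1/11
Digits: (1, 1, 0, 0).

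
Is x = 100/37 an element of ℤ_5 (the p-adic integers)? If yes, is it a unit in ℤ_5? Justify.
x ∈ ℤ_5 but not a unit; v_5(x) = 2 > 0

ℤ_5 = {x ∈ ℚ_5 : v_5(x) ≥ 0} and ℤ_5^× = {x ∈ ℤ_5 : v_5(x) = 0}. Here v_5(100/37) = v_5(num) − v_5(den) = 2; compare against these criteria.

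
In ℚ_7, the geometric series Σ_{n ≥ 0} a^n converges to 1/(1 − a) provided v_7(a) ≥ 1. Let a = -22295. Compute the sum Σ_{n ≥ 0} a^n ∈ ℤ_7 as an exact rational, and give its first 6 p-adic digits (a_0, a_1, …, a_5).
Σ a^n = 1/(1 − a) = 1/22296;  first 6 digits = (1, 0, 0, 5, 4, 5)

v_7(a) = 3 ≥ 1, so the series converges in ℤ_7 to 1/(1 − a) = 1/(1 − (-22295)) = 1/22296. Expand this rational in ℤ_7: compute digits iteratively via d_i = x_i mod 7, x_{i+1} = (x_i − d_i)/7. The first 6 digits are (1, 0, 0, 5, 4, 5).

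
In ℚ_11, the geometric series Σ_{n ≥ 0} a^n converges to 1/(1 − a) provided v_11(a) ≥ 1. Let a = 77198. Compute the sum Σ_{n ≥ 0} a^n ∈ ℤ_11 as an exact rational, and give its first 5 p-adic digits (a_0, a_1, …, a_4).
Σ a^n = 1/(1 − a) = -1/77197;  first 5 digits = (1, 0, 0, 3, 5)

v_11(a) = 3 ≥ 1, so the series converges in ℤ_11 to 1/(1 − a) = 1/(1 − 77198) = -1/77197. Expand this rational in ℤ_11: compute digits iteratively via d_i = x_i mod 11, x_{i+1} = (x_i − d_i)/11. The first 5 digits are (1, 0, 0, 3, 5).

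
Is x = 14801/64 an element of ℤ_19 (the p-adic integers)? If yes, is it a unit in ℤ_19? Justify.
x ∈ ℤ_19 but not a unit; v_19(x) = 2 > 0

ℤ_19 = {x ∈ ℚ_19 : v_19(x) ≥ 0} and ℤ_19^× = {x ∈ ℤ_19 : v_19(x) = 0}. Here v_19(14801/64) = v_19(num) − v_19(den) = 2; compare against these criteria.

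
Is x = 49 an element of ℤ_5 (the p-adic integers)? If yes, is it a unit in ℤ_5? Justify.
x ∈ ℤ_5^× (unit); v_5(x) = 0

ℤ_5 = {x ∈ ℚ_5 : v_5(x) ≥ 0} and ℤ_5^× = {x ∈ ℤ_5 : v_5(x) = 0}. Here v_5(49) = v_5(num) − v_5(den) = 0; compare against these criteria.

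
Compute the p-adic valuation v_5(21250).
v_5(21250) = 4

v_5(n) is the largest exponent k such that 5^k divides n. Factor out: 21250 = 5^4 · 34. (Sign doesn't affect v_p.) So v_5(21250) = 4.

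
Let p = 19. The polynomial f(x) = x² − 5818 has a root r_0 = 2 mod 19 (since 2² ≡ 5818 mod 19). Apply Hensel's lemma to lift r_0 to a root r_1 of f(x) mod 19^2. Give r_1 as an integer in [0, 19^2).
r_1 = 192 (mod 361)

Hensel's recurrence: r_{i+1} = r_i − f(r_i)·(f′(r_i))^{-1} mod 19^{i+2}, with f′(x) = 2x. Iterate:
  r_0 = 2 (mod 19)
  r_1 = 192 (mod 361)
Final: r_1 = 192, and one checks f(r_1) ≡ 0 mod 19^2.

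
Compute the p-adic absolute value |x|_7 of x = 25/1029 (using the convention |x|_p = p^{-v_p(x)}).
|25/1029|_7 = 343

Step 1 — compute v_7(x) by factoring powers of 7 out of the numerator and denominator: v_7(25/1029) = -3. Step 2 — apply |x|_p = p^{-v_p(x)} = 7^{3} = 343.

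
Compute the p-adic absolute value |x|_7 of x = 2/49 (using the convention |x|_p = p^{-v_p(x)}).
|2/49|_7 = 49

Step 1 — compute v_7(x) by factoring powers of 7 out of the numerator and denominator: v_7(2/49) = -2. Step 2 — apply |x|_p = p^{-v_p(x)} = 7^{2} = 49.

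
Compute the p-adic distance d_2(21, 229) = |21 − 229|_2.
d_2(21, 229) = 1/16

Step 1 — x − y = 21 − 229 = -208. Step 2 — v_2(-208) = 4 (factor: -208 = −(2^4 · 13); the sign does not affect v_p). Step 3 — |x − y|_2 = 2^{-4} = 1/16.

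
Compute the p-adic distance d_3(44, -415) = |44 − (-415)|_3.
d_3(44, -415) = 1/27

Step 1 — x − y = 44 − (-415) = 459. Step 2 — v_3(459) = 3 (factor: 459 = (3^3 · 17); the sign does not affect v_p). Step 3 — |x − y|_3 = 3^{-3} = 1/27.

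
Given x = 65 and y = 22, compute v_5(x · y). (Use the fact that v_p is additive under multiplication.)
v_5(1430) = 1

v_p(x) = 1 (factor: 65 = 5^1 · 13); v_p(y) = 0 (factor: 22 = 5^0 · 22). Additivity: v_p(xy) = v_p(x) + v_p(y) = 1 + 0 = 1. (Direct check: xy = 1430 = 5^1 · (286).)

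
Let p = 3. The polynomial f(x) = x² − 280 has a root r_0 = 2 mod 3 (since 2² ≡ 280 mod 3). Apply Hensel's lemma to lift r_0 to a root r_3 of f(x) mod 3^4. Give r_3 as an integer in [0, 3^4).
r_3 = 62 (mod 81)

Hensel's recurrence: r_{i+1} = r_i − f(r_i)·(f′(r_i))^{-1} mod 3^{i+2}, with f′(x) = 2x. Iterate:
  r_0 = 2 (mod 3)
  r_1 = 8 (mod 9)
  r_2 = 8 (mod 27)
  r_3 = 62 (mod 81)
Final: r_3 = 62, and one checks f(r_3) ≡ 0 mod 3^4.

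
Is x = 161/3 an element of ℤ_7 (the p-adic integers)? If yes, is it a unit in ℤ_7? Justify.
x ∈ ℤ_7 but not a unit; v_7(x) = 1 > 0

ℤ_7 = {x ∈ ℚ_7 : v_7(x) ≥ 0} and ℤ_7^× = {x ∈ ℤ_7 : v_7(x) = 0}. Here v_7(161/3) = v_7(num) − v_7(den) = 1; compare against these criteria.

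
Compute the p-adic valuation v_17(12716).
v_17(12716) = 2

v_17(n) is the largest exponent k such that 17^k divides n. Factor out: 12716 = 17^2 · 44. (Sign doesn't affect v_p.) So v_17(12716) = 2.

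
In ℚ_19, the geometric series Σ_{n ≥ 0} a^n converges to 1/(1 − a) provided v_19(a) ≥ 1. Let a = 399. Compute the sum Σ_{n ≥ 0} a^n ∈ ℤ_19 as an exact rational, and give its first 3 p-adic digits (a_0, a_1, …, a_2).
Σ a^n = 1/(1 − a) = -1/398;  first 3 digits = (1, 2, 5)

v_19(a) = 1 ≥ 1, so the series converges in ℤ_19 to 1/(1 − a) = 1/(1 − 399) = -1/398. Expand this rational in ℤ_19: compute digits iteratively via d_i = x_i mod 19, x_{i+1} = (x_i − d_i)/19. The first 3 digits are (1, 2, 5).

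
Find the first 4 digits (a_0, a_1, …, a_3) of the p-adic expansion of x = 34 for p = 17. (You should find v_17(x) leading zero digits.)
(a_0, …, a_3) = (0, 2, 0, 0)

v_17(34) = 1, so a_0 = ... = a_0 = 0. Factor out: x = 17^1 · u with u = 2 a unit in ℤ_17. Expand u iteratively via a_{v+i} = u_i mod 17, u_{i+1} = (u_i − a_{v+i})/17:
  u_0 = 2;  a_1 = 2;  u_1 = (u_0 − 2)/17 = 0
  u_1 = 0;  a_2 = 0;  u_2 = (u_1 − 0)/17 = 0
  u_2 = 0;  a_3 = 0;  u_3 = (u_2 − 0)/17 = 0
Digits: (0, 2, 0, 0).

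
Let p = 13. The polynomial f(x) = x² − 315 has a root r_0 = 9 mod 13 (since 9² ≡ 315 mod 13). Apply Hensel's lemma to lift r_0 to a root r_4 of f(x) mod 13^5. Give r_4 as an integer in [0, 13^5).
r_4 = 101929 (mod 371293)

Hensel's recurrence: r_{i+1} = r_i − f(r_i)·(f′(r_i))^{-1} mod 13^{i+2}, with f′(x) = 2x. Iterate:
  r_0 = 9 (mod 13)
  r_1 = 22 (mod 169)
  r_2 = 867 (mod 2197)
  r_3 = 16246 (mod 28561)
  r_4 = 101929 (mod 371293)
Final: r_4 = 101929, and one checks f(r_4) ≡ 0 mod 13^5.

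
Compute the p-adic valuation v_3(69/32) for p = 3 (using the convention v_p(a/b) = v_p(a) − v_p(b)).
v_3(69/32) = 1

Factor powers of 3 from the numerator and denominator of the reduced fraction: 69 = 3^1 · 23 and 32 = 3^0 · 32. Apply v_p(a/b) = v_p(a) − v_p(b): v_3(69/32) = 1 − 0 = 1.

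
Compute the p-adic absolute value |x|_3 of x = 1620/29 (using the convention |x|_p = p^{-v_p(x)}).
|1620/29|_3 = 1/81

Step 1 — compute v_3(x) by factoring powers of 3 out of the numerator and denominator: v_3(1620/29) = 4. Step 2 — apply |x|_p = p^{-v_p(x)} = 3^{-4} = 1/81.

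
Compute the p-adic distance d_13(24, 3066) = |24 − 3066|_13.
d_13(24, 3066) = 1/169

Step 1 — x − y = 24 − 3066 = -3042. Step 2 — v_13(-3042) = 2 (factor: -3042 = −(13^2 · 18); the sign does not affect v_p). Step 3 — |x − y|_13 = 13^{-2} = 1/169.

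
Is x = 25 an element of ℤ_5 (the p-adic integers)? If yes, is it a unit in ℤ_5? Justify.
x ∈ ℤ_5 but not a unit; v_5(x) = 2 > 0

ℤ_5 = {x ∈ ℚ_5 : v_5(x) ≥ 0} and ℤ_5^× = {x ∈ ℤ_5 : v_5(x) = 0}. Here v_5(25) = v_5(num) − v_5(den) = 2; compare against these criteria.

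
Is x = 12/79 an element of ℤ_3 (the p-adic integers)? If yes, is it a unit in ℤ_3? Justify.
x ∈ ℤ_3 but not a unit; v_3(x) = 1 > 0

ℤ_3 = {x ∈ ℚ_3 : v_3(x) ≥ 0} and ℤ_3^× = {x ∈ ℤ_3 : v_3(x) = 0}. Here v_3(12/79) = v_3(num) − v_3(den) = 1; compare against these criteria.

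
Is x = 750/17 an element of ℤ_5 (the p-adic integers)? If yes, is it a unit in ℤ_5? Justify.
x ∈ ℤ_5 but not a unit; v_5(x) = 3 > 0

ℤ_5 = {x ∈ ℚ_5 : v_5(x) ≥ 0} and ℤ_5^× = {x ∈ ℤ_5 : v_5(x) = 0}. Here v_5(750/17) = v_5(num) − v_5(den) = 3; compare against these criteria.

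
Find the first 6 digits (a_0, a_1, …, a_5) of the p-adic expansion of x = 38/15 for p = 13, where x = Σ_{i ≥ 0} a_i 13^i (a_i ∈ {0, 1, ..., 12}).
(a_0, …, a_5) = (6, 11, 0, 6, 3, 11)

v_13(38/15) = 0 (numerator and denominator both coprime to 13), so x ∈ ℤ_13^×. Compute digits iteratively via a_i = x_i mod 13, x_{i+1} = (x_i − a_i)/13, with x_0 = x:
  x_0 = 38/15;  a_0 = 6;  x_1 = (x_0 − 6)/13 = -4/15
  x_1 = -4/15;  a_1 = 11;  x_2 = (x_1 − 11)/13 = -13/15
  x_2 = -13/15;  a_2 = 0;  x_3 = (x_2 − 0)/13 = -1/15
  x_3 = -1/15;  a_3 = 6;  x_4 = (x_3 − 6)/13 = -7/15
  x_4 = -7/15;  a_4 = 3;  x_5 = (x_4 − 3)/13 = -4/15
  x_5 = -4/15;  a_5 = 11;  x_6 = (x_5 − 11)/13 = -13/15
Digits: (6, 11, 0, 6, 3, 11).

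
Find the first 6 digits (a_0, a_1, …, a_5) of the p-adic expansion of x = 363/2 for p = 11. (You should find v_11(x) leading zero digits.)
(a_0, …, a_5) = (0, 0, 7, 5, 5, 5)

v_11(363/2) = 2, so a_0 = ... = a_1 = 0. Factor out: x = 11^2 · u with u = 3/2 a unit in ℤ_11. Expand u iteratively via a_{v+i} = u_i mod 11, u_{i+1} = (u_i − a_{v+i})/11:
  u_0 = 3/2;  a_2 = 7;  u_1 = (u_0 − 7)/11 = -1/2
  u_1 = -1/2;  a_3 = 5;  u_2 = (u_1 − 5)/11 = -1/2
  u_2 = -1/2;  a_4 = 5;  u_3 = (u_2 − 5)/11 = -1/2
  u_3 = -1/2;  a_5 = 5;  u_4 = (u_3 − 5)/11 = -1/2
Digits: (0, 0, 7, 5, 5, 5).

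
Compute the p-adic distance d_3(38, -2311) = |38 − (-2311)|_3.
d_3(38, -2311) = 1/81

Step 1 — x − y = 38 − (-2311) = 2349. Step 2 — v_3(2349) = 4 (factor: 2349 = (3^4 · 29); the sign does not affect v_p). Step 3 — |x − y|_3 = 3^{-4} = 1/81.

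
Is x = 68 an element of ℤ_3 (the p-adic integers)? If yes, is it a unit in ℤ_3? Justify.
x ∈ ℤ_3^× (unit); v_3(x) = 0

ℤ_3 = {x ∈ ℚ_3 : v_3(x) ≥ 0} and ℤ_3^× = {x ∈ ℤ_3 : v_3(x) = 0}. Here v_3(68) = v_3(num) − v_3(den) = 0; compare against these criteria.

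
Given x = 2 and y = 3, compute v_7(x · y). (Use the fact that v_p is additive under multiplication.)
v_7(6) = 0

v_p(x) = 0 (factor: 2 = 7^0 · 2); v_p(y) = 0 (factor: 3 = 7^0 · 3). Additivity: v_p(xy) = v_p(x) + v_p(y) = 0 + 0 = 0. (Direct check: xy = 6 = 7^0 · (6).)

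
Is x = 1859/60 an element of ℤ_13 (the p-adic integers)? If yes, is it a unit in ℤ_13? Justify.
x ∈ ℤ_13 but not a unit; v_13(x) = 2 > 0

ℤ_13 = {x ∈ ℚ_13 : v_13(x) ≥ 0} and ℤ_13^× = {x ∈ ℤ_13 : v_13(x) = 0}. Here v_13(1859/60) = v_13(num) − v_13(den) = 2; compare against these criteria.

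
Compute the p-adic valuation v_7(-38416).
v_7(-38416) = 4

v_7(n) is the largest exponent k such that 7^k divides n. Factor out: -38416 = -7^4 · 16. (Sign doesn't affect v_p.) So v_7(-38416) = 4.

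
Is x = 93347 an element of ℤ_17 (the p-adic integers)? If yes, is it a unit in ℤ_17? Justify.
x ∈ ℤ_17 but not a unit; v_17(x) = 3 > 0

ℤ_17 = {x ∈ ℚ_17 : v_17(x) ≥ 0} and ℤ_17^× = {x ∈ ℤ_17 : v_17(x) = 0}. Here v_17(93347) = v_17(num) − v_17(den) = 3; compare against these criteria.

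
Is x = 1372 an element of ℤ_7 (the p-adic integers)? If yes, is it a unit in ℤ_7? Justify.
x ∈ ℤ_7 but not a unit; v_7(x) = 3 > 0

ℤ_7 = {x ∈ ℚ_7 : v_7(x) ≥ 0} and ℤ_7^× = {x ∈ ℤ_7 : v_7(x) = 0}. Here v_7(1372) = v_7(num) − v_7(den) = 3; compare against these criteria.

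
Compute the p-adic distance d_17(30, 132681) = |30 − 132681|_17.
d_17(30, 132681) = 1/4913

Step 1 — x − y = 30 − 132681 = -132651. Step 2 — v_17(-132651) = 3 (factor: -132651 = −(17^3 · 27); the sign does not affect v_p). Step 3 — |x − y|_17 = 17^{-3} = 1/4913.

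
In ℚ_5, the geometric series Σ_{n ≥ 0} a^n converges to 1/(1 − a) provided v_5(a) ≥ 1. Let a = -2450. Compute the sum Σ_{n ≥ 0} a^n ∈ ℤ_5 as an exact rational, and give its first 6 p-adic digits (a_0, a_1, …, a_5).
Σ a^n = 1/(1 − a) = 1/2451;  first 6 digits = (1, 0, 2, 0, 0, 0)

v_5(a) = 2 ≥ 1, so the series converges in ℤ_5 to 1/(1 − a) = 1/(1 − (-2450)) = 1/2451. Expand this rational in ℤ_5: compute digits iteratively via d_i = x_i mod 5, x_{i+1} = (x_i − d_i)/5. The first 6 digits are (1, 0, 2, 0, 0, 0).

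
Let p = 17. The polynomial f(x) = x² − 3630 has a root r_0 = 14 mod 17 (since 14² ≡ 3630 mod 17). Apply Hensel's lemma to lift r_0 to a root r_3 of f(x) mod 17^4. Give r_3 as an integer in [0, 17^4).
r_3 = 29594 (mod 83521)

Hensel's recurrence: r_{i+1} = r_i − f(r_i)·(f′(r_i))^{-1} mod 17^{i+2}, with f′(x) = 2x. Iterate:
  r_0 = 14 (mod 17)
  r_1 = 116 (mod 289)
  r_2 = 116 (mod 4913)
  r_3 = 29594 (mod 83521)
Final: r_3 = 29594, and one checks f(r_3) ≡ 0 mod 17^4.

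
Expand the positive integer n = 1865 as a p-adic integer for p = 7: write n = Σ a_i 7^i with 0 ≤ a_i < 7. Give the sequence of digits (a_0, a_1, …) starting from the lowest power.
(a_0, a_1, …) = (3, 0, 3, 5)

Repeated division by 7 gives the digits low-to-high: 1865 = 3 + 3·7^2 + 5·7^3. Digit sequence: (3, 0, 3, 5).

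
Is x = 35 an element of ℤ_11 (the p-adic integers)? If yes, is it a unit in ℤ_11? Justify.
x ∈ ℤ_11^× (unit); v_11(x) = 0

ℤ_11 = {x ∈ ℚ_11 : v_11(x) ≥ 0} and ℤ_11^× = {x ∈ ℤ_11 : v_11(x) = 0}. Here v_11(35) = v_11(num) − v_11(den) = 0; compare against these criteria.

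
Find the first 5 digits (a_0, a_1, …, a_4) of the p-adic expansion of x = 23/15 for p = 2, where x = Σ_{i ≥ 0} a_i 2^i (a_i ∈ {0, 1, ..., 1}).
(a_0, …, a_4) = (1, 0, 0, 1, 1)

v_2(23/15) = 0 (numerator and denominator both coprime to 2), so x ∈ ℤ_2^×. Compute digits iteratively via a_i = x_i mod 2, x_{i+1} = (x_i − a_i)/2, with x_0 = x:
  x_0 = 23/15;  a_0 = 1;  x_1 = (x_0 − 1)/2 = 4/15
  x_1 = 4/15;  a_1 = 0;  x_2 = (x_1 − 0)/2 = 2/15
  x_2 = 2/15;  a_2 = 0;  x_3 = (x_2 − 0)/2 = 1/15
  x_3 = 1/15;  a_3 = 1;  x_4 = (x_3 − 1)/2 = -7/15
  x_4 = -7/15;  a_4 = 1;  x_5 = (x_4 − 1)/2 = -11/15
Digits: (1, 0, 0, 1, 1).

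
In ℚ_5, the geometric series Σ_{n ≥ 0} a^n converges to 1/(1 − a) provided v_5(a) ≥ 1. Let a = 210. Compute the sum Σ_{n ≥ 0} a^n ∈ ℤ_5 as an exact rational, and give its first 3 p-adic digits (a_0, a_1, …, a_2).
Σ a^n = 1/(1 − a) = -1/209;  first 3 digits = (1, 2, 2)

v_5(a) = 1 ≥ 1, so the series converges in ℤ_5 to 1/(1 − a) = 1/(1 − 210) = -1/209. Expand this rational in ℤ_5: compute digits iteratively via d_i = x_i mod 5, x_{i+1} = (x_i − d_i)/5. The first 3 digits are (1, 2, 2).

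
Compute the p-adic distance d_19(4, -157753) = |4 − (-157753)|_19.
d_19(4, -157753) = 1/6859

Step 1 — x − y = 4 − (-157753) = 157757. Step 2 — v_19(157757) = 3 (factor: 157757 = (19^3 · 23); the sign does not affect v_p). Step 3 — |x − y|_19 = 19^{-3} = 1/6859.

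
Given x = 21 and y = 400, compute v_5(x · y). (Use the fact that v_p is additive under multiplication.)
v_5(8400) = 2

v_p(x) = 0 (factor: 21 = 5^0 · 21); v_p(y) = 2 (factor: 400 = 5^2 · 16). Additivity: v_p(xy) = v_p(x) + v_p(y) = 0 + 2 = 2. (Direct check: xy = 8400 = 5^2 · (336).)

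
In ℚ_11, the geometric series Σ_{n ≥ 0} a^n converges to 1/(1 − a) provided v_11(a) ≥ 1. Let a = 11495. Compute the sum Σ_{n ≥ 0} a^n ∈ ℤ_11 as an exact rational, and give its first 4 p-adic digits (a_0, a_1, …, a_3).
Σ a^n = 1/(1 − a) = -1/11494;  first 4 digits = (1, 0, 7, 8)

v_11(a) = 2 ≥ 1, so the series converges in ℤ_11 to 1/(1 − a) = 1/(1 − 11495) = -1/11494. Expand this rational in ℤ_11: compute digits iteratively via d_i = x_i mod 11, x_{i+1} = (x_i − d_i)/11. The first 4 digits are (1, 0, 7, 8).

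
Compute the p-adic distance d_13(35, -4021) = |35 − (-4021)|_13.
d_13(35, -4021) = 1/169

Step 1 — x − y = 35 − (-4021) = 4056. Step 2 — v_13(4056) = 2 (factor: 4056 = (13^2 · 24); the sign does not affect v_p). Step 3 — |x − y|_13 = 13^{-2} = 1/169.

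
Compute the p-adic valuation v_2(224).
v_2(224) = 5

v_2(n) is the largest exponent k such that 2^k divides n. Factor out: 224 = 2^5 · 7. (Sign doesn't affect v_p.) So v_2(224) = 5.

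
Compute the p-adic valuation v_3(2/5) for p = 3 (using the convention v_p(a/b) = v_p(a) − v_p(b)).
v_3(2/5) = 0

Factor powers of 3 from the numerator and denominator of the reduced fraction: 2 = 3^0 · 2 and 5 = 3^0 · 5. Apply v_p(a/b) = v_p(a) − v_p(b): v_3(2/5) = 0 − 0 = 0.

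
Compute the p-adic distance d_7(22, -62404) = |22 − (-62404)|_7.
d_7(22, -62404) = 1/2401

Step 1 — x − y = 22 − (-62404) = 62426. Step 2 — v_7(62426) = 4 (factor: 62426 = (7^4 · 26); the sign does not affect v_p). Step 3 — |x − y|_7 = 7^{-4} = 1/2401.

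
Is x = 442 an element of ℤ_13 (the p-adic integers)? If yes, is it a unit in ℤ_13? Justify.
x ∈ ℤ_13 but not a unit; v_13(x) = 1 > 0

ℤ_13 = {x ∈ ℚ_13 : v_13(x) ≥ 0} and ℤ_13^× = {x ∈ ℤ_13 : v_13(x) = 0}. Here v_13(442) = v_13(num) − v_13(den) = 1; compare against these criteria.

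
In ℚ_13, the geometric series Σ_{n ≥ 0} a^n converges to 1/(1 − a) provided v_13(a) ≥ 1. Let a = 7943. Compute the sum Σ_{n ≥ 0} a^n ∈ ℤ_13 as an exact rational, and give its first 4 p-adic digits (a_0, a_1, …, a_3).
Σ a^n = 1/(1 − a) = -1/7942;  first 4 digits = (1, 0, 8, 3)

v_13(a) = 2 ≥ 1, so the series converges in ℤ_13 to 1/(1 − a) = 1/(1 − 7943) = -1/7942. Expand this rational in ℤ_13: compute digits iteratively via d_i = x_i mod 13, x_{i+1} = (x_i − d_i)/13. The first 4 digits are (1, 0, 8, 3).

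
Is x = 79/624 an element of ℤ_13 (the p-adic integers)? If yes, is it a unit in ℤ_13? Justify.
x ∉ ℤ_13 (v_13(x) = -1 < 0)

ℤ_13 = {x ∈ ℚ_13 : v_13(x) ≥ 0} and ℤ_13^× = {x ∈ ℤ_13 : v_13(x) = 0}. Here v_13(79/624) = v_13(num) − v_13(den) = -1; compare against these criteria.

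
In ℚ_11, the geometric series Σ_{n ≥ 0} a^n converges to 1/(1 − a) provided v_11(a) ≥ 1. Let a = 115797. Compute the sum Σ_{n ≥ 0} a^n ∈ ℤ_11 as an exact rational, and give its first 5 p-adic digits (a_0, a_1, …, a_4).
Σ a^n = 1/(1 − a) = -1/115796;  first 5 digits = (1, 0, 0, 10, 7)

v_11(a) = 3 ≥ 1, so the series converges in ℤ_11 to 1/(1 − a) = 1/(1 − 115797) = -1/115796. Expand this rational in ℤ_11: compute digits iteratively via d_i = x_i mod 11, x_{i+1} = (x_i − d_i)/11. The first 5 digits are (1, 0, 0, 10, 7).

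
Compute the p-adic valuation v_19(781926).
v_19(781926) = 4

v_19(n) is the largest exponent k such that 19^k divides n. Factor out: 781926 = 19^4 · 6. (Sign doesn't affect v_p.) So v_19(781926) = 4.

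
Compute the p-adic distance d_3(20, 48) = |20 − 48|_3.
d_3(20, 48) = 1

Step 1 — x − y = 20 − 48 = -28. Step 2 — v_3(-28) = 0 (factor: -28 = −(3^0 · 28); the sign does not affect v_p). Step 3 — |x − y|_3 = 3^{0} = 1.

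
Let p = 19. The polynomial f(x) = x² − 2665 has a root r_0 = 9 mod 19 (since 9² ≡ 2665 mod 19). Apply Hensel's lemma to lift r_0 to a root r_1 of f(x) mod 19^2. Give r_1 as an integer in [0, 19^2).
r_1 = 313 (mod 361)

Hensel's recurrence: r_{i+1} = r_i − f(r_i)·(f′(r_i))^{-1} mod 19^{i+2}, with f′(x) = 2x. Iterate:
  r_0 = 9 (mod 19)
  r_1 = 313 (mod 361)
Final: r_1 = 313, and one checks f(r_1) ≡ 0 mod 19^2.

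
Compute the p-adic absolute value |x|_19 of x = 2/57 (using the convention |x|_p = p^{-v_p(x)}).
|2/57|_19 = 19

Step 1 — compute v_19(x) by factoring powers of 19 out of the numerator and denominator: v_19(2/57) = -1. Step 2 — apply |x|_p = p^{-v_p(x)} = 19^{1} = 19.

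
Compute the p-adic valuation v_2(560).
v_2(560) = 4

v_2(n) is the largest exponent k such that 2^k divides n. Factor out: 560 = 2^4 · 35. (Sign doesn't affect v_p.) So v_2(560) = 4.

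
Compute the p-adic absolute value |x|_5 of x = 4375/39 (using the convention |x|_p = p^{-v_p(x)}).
|4375/39|_5 = 1/625

Step 1 — compute v_5(x) by factoring powers of 5 out of the numerator and denominator: v_5(4375/39) = 4. Step 2 — apply |x|_p = p^{-v_p(x)} = 5^{-4} = 1/625.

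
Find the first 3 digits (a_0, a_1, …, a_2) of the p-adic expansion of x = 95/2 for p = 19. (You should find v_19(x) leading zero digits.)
(a_0, …, a_2) = (0, 12, 9)

v_19(95/2) = 1, so a_0 = ... = a_0 = 0. Factor out: x = 19^1 · u with u = 5/2 a unit in ℤ_19. Expand u iteratively via a_{v+i} = u_i mod 19, u_{i+1} = (u_i − a_{v+i})/19:
  u_0 = 5/2;  a_1 = 12;  u_1 = (u_0 − 12)/19 = -1/2
  u_1 = -1/2;  a_2 = 9;  u_2 = (u_1 − 9)/19 = -1/2
Digits: (0, 12, 9).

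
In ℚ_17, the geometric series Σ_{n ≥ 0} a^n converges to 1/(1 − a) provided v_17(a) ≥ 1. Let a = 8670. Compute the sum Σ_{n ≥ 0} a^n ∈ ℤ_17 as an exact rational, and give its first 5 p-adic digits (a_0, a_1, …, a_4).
Σ a^n = 1/(1 − a) = -1/8669;  first 5 digits = (1, 0, 13, 1, 16)

v_17(a) = 2 ≥ 1, so the series converges in ℤ_17 to 1/(1 − a) = 1/(1 − 8670) = -1/8669. Expand this rational in ℤ_17: compute digits iteratively via d_i = x_i mod 17, x_{i+1} = (x_i − d_i)/17. The first 5 digits are (1, 0, 13, 1, 16).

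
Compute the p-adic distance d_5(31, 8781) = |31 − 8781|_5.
d_5(31, 8781) = 1/625

Step 1 — x − y = 31 − 8781 = -8750. Step 2 — v_5(-8750) = 4 (factor: -8750 = −(5^4 · 14); the sign does not affect v_p). Step 3 — |x − y|_5 = 5^{-4} = 1/625.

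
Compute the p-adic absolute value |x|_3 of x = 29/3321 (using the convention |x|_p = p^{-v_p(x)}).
|29/3321|_3 = 81

Step 1 — compute v_3(x) by factoring powers of 3 out of the numerator and denominator: v_3(29/3321) = -4. Step 2 — apply |x|_p = p^{-v_p(x)} = 3^{4} = 81.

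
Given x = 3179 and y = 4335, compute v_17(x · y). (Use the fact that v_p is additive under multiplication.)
v_17(13780965) = 4

v_p(x) = 2 (factor: 3179 = 17^2 · 11); v_p(y) = 2 (factor: 4335 = 17^2 · 15). Additivity: v_p(xy) = v_p(x) + v_p(y) = 2 + 2 = 4. (Direct check: xy = 13780965 = 17^4 · (165).)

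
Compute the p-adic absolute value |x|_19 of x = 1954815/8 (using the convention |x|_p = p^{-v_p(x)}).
|1954815/8|_19 = 1/130321

Step 1 — compute v_19(x) by factoring powers of 19 out of the numerator and denominator: v_19(1954815/8) = 4. Step 2 — apply |x|_p = p^{-v_p(x)} = 19^{-4} = 1/130321.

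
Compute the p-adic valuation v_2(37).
v_2(37) = 0

v_2(n) is the largest exponent k such that 2^k divides n. Factor out: 37 = 2^0 · 37. (Sign doesn't affect v_p.) So v_2(37) = 0.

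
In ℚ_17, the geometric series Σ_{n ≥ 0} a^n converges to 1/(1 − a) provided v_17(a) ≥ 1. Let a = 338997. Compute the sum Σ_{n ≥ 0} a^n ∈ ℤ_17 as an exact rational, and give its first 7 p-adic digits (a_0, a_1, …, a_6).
Σ a^n = 1/(1 − a) = -1/338996;  first 7 digits = (1, 0, 0, 1, 4, 0, 1)

v_17(a) = 3 ≥ 1, so the series converges in ℤ_17 to 1/(1 − a) = 1/(1 − 338997) = -1/338996. Expand this rational in ℤ_17: compute digits iteratively via d_i = x_i mod 17, x_{i+1} = (x_i − d_i)/17. The first 7 digits are (1, 0, 0, 1, 4, 0, 1).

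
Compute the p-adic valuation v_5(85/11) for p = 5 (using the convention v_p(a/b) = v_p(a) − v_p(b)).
v_5(85/11) = 1

Factor powers of 5 from the numerator and denominator of the reduced fraction: 85 = 5^1 · 17 and 11 = 5^0 · 11. Apply v_p(a/b) = v_p(a) − v_p(b): v_5(85/11) = 1 − 0 = 1.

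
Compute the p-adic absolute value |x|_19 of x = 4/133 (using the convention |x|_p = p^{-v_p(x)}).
|4/133|_19 = 19

Step 1 — compute v_19(x) by factoring powers of 19 out of the numerator and denominator: v_19(4/133) = -1. Step 2 — apply |x|_p = p^{-v_p(x)} = 19^{1} = 19.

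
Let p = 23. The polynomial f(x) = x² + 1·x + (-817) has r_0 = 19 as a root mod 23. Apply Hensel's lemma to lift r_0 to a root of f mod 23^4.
r_3 = 253801 (mod 279841)

Hensel: r_{i+1} = r_i − f(r_i)·(f′(r_i))^{-1} mod 23^{i+2}, f′(x) = 2x + 1. Iterate:
  r_0 = 19 (mod 23)
  r_1 = 410 (mod 529)
  r_2 = 10461 (mod 12167)
  r_3 = 253801 (mod 279841)
Final: r = 253801 satisfies f(r) ≡ 0 mod 23^4.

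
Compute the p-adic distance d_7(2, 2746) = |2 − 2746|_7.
d_7(2, 2746) = 1/343

Step 1 — x − y = 2 − 2746 = -2744. Step 2 — v_7(-2744) = 3 (factor: -2744 = −(7^3 · 8); the sign does not affect v_p). Step 3 — |x − y|_7 = 7^{-3} = 1/343.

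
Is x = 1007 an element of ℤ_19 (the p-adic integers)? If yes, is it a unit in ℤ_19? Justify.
x ∈ ℤ_19 but not a unit; v_19(x) = 1 > 0

ℤ_19 = {x ∈ ℚ_19 : v_19(x) ≥ 0} and ℤ_19^× = {x ∈ ℤ_19 : v_19(x) = 0}. Here v_19(1007) = v_19(num) − v_19(den) = 1; compare against these criteria.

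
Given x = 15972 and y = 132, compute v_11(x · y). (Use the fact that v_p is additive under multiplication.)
v_11(2108304) = 4

v_p(x) = 3 (factor: 15972 = 11^3 · 12); v_p(y) = 1 (factor: 132 = 11^1 · 12). Additivity: v_p(xy) = v_p(x) + v_p(y) = 3 + 1 = 4. (Direct check: xy = 2108304 = 11^4 · (144).)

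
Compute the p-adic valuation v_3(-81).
v_3(-81) = 4

v_3(n) is the largest exponent k such that 3^k divides n. Factor out: -81 = -3^4 · 1. (Sign doesn't affect v_p.) So v_3(-81) = 4.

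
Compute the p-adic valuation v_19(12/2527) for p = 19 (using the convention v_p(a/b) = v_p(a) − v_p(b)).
v_19(12/2527) = -2

Factor powers of 19 from the numerator and denominator of the reduced fraction: 12 = 19^0 · 12 and 2527 = 19^2 · 7. Apply v_p(a/b) = v_p(a) − v_p(b): v_19(12/2527) = 0 − 2 = -2.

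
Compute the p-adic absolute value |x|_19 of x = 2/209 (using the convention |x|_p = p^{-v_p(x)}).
|2/209|_19 = 19

Step 1 — compute v_19(x) by factoring powers of 19 out of the numerator and denominator: v_19(2/209) = -1. Step 2 — apply |x|_p = p^{-v_p(x)} = 19^{1} = 19.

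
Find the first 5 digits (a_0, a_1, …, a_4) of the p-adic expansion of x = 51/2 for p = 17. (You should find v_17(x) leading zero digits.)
(a_0, …, a_4) = (0, 10, 8, 8, 8)

v_17(51/2) = 1, so a_0 = ... = a_0 = 0. Factor out: x = 17^1 · u with u = 3/2 a unit in ℤ_17. Expand u iteratively via a_{v+i} = u_i mod 17, u_{i+1} = (u_i − a_{v+i})/17:
  u_0 = 3/2;  a_1 = 10;  u_1 = (u_0 − 10)/17 = -1/2
  u_1 = -1/2;  a_2 = 8;  u_2 = (u_1 − 8)/17 = -1/2
  u_2 = -1/2;  a_3 = 8;  u_3 = (u_2 − 8)/17 = -1/2
  u_3 = -1/2;  a_4 = 8;  u_4 = (u_3 − 8)/17 = -1/2
Digits: (0, 10, 8, 8, 8).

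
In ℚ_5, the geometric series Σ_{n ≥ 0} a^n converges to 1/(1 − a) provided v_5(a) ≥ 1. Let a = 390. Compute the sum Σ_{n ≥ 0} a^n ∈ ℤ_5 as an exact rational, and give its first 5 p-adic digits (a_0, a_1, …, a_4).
Σ a^n = 1/(1 − a) = -1/389;  first 5 digits = (1, 3, 4, 1, 0)

v_5(a) = 1 ≥ 1, so the series converges in ℤ_5 to 1/(1 − a) = 1/(1 − 390) = -1/389. Expand this rational in ℤ_5: compute digits iteratively via d_i = x_i mod 5, x_{i+1} = (x_i − d_i)/5. The first 5 digits are (1, 3, 4, 1, 0).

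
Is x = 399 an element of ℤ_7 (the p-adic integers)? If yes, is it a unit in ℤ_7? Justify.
x ∈ ℤ_7 but not a unit; v_7(x) = 1 > 0

ℤ_7 = {x ∈ ℚ_7 : v_7(x) ≥ 0} and ℤ_7^× = {x ∈ ℤ_7 : v_7(x) = 0}. Here v_7(399) = v_7(num) − v_7(den) = 1; compare against these criteria.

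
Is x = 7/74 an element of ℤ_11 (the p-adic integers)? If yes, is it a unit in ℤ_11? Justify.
x ∈ ℤ_11^× (unit); v_11(x) = 0

ℤ_11 = {x ∈ ℚ_11 : v_11(x) ≥ 0} and ℤ_11^× = {x ∈ ℤ_11 : v_11(x) = 0}. Here v_11(7/74) = v_11(num) − v_11(den) = 0; compare against these criteria.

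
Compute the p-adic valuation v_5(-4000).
v_5(-4000) = 3

v_5(n) is the largest exponent k such that 5^k divides n. Factor out: -4000 = -5^3 · 32. (Sign doesn't affect v_p.) So v_5(-4000) = 3.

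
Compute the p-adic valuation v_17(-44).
v_17(-44) = 0

v_17(n) is the largest exponent k such that 17^k divides n. Factor out: -44 = -17^0 · 44. (Sign doesn't affect v_p.) So v_17(-44) = 0.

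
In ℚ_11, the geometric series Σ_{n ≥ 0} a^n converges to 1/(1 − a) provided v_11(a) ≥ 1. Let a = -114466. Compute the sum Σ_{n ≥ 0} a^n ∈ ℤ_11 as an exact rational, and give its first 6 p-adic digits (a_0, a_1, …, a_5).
Σ a^n = 1/(1 − a) = 1/114467;  first 6 digits = (1, 0, 0, 2, 3, 10)

v_11(a) = 3 ≥ 1, so the series converges in ℤ_11 to 1/(1 − a) = 1/(1 − (-114466)) = 1/114467. Expand this rational in ℤ_11: compute digits iteratively via d_i = x_i mod 11, x_{i+1} = (x_i − d_i)/11. The first 6 digits are (1, 0, 0, 2, 3, 10).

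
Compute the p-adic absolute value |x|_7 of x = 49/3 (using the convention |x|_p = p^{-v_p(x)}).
|49/3|_7 = 1/49

Step 1 — compute v_7(x) by factoring powers of 7 out of the numerator and denominator: v_7(49/3) = 2. Step 2 — apply |x|_p = p^{-v_p(x)} = 7^{-2} = 1/49.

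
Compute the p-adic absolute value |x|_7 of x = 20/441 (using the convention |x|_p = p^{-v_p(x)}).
|20/441|_7 = 49

Step 1 — compute v_7(x) by factoring powers of 7 out of the numerator and denominator: v_7(20/441) = -2. Step 2 — apply |x|_p = p^{-v_p(x)} = 7^{2} = 49.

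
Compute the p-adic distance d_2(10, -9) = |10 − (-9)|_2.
d_2(10, -9) = 1

Step 1 — x − y = 10 − (-9) = 19. Step 2 — v_2(19) = 0 (factor: 19 = (2^0 · 19); the sign does not affect v_p). Step 3 — |x − y|_2 = 2^{0} = 1.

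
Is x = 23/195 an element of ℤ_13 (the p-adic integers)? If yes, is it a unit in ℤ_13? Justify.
x ∉ ℤ_13 (v_13(x) = -1 < 0)

ℤ_13 = {x ∈ ℚ_13 : v_13(x) ≥ 0} and ℤ_13^× = {x ∈ ℤ_13 : v_13(x) = 0}. Here v_13(23/195) = v_13(num) − v_13(den) = -1; compare against these criteria.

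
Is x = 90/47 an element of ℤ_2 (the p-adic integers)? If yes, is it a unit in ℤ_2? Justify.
x ∈ ℤ_2 but not a unit; v_2(x) = 1 > 0

ℤ_2 = {x ∈ ℚ_2 : v_2(x) ≥ 0} and ℤ_2^× = {x ∈ ℤ_2 : v_2(x) = 0}. Here v_2(90/47) = v_2(num) − v_2(den) = 1; compare against these criteria.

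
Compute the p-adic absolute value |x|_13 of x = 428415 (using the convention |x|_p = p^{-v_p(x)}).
|428415|_13 = 1/28561

Step 1 — compute v_13(x) by factoring powers of 13 out of the numerator and denominator: v_13(428415) = 4. Step 2 — apply |x|_p = p^{-v_p(x)} = 13^{-4} = 1/28561.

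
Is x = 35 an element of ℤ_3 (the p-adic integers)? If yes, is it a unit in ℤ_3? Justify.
x ∈ ℤ_3^× (unit); v_3(x) = 0

ℤ_3 = {x ∈ ℚ_3 : v_3(x) ≥ 0} and ℤ_3^× = {x ∈ ℤ_3 : v_3(x) = 0}. Here v_3(35) = v_3(num) − v_3(den) = 0; compare against these criteria.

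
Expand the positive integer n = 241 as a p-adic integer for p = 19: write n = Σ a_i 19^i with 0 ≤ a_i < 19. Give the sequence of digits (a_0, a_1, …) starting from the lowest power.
(a_0, a_1, …) = (13, 12)

Repeated division by 19 gives the digits low-to-high: 241 = 13 + 12·19^1. Digit sequence: (13, 12).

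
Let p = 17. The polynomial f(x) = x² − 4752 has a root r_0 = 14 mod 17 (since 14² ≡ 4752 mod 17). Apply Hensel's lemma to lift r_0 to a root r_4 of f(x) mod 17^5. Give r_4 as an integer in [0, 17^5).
r_4 = 885136 (mod 1419857)

Hensel's recurrence: r_{i+1} = r_i − f(r_i)·(f′(r_i))^{-1} mod 17^{i+2}, with f′(x) = 2x. Iterate:
  r_0 = 14 (mod 17)
  r_1 = 218 (mod 289)
  r_2 = 796 (mod 4913)
  r_3 = 49926 (mod 83521)
  r_4 = 885136 (mod 1419857)
Final: r_4 = 885136, and one checks f(r_4) ≡ 0 mod 17^5.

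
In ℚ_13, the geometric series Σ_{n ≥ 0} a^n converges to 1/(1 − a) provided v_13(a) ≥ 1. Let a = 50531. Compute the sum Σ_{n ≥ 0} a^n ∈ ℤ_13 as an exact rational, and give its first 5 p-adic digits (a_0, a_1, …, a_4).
Σ a^n = 1/(1 − a) = -1/50530;  first 5 digits = (1, 0, 0, 10, 1)

v_13(a) = 3 ≥ 1, so the series converges in ℤ_13 to 1/(1 − a) = 1/(1 − 50531) = -1/50530. Expand this rational in ℤ_13: compute digits iteratively via d_i = x_i mod 13, x_{i+1} = (x_i − d_i)/13. The first 5 digits are (1, 0, 0, 10, 1).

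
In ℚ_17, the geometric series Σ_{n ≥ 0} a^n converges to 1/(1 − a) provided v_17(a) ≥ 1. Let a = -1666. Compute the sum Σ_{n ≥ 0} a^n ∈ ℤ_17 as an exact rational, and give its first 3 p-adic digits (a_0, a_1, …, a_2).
Σ a^n = 1/(1 − a) = 1/1667;  first 3 digits = (1, 4, 10)

v_17(a) = 1 ≥ 1, so the series converges in ℤ_17 to 1/(1 − a) = 1/(1 − (-1666)) = 1/1667. Expand this rational in ℤ_17: compute digits iteratively via d_i = x_i mod 17, x_{i+1} = (x_i − d_i)/17. The first 3 digits are (1, 4, 10).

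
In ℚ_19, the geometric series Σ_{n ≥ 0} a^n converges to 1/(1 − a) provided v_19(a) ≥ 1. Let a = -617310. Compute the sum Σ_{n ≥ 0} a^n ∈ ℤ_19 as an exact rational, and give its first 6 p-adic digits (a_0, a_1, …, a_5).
Σ a^n = 1/(1 − a) = 1/617311;  first 6 digits = (1, 0, 0, 5, 14, 18)

v_19(a) = 3 ≥ 1, so the series converges in ℤ_19 to 1/(1 − a) = 1/(1 − (-617310)) = 1/617311. Expand this rational in ℤ_19: compute digits iteratively via d_i = x_i mod 19, x_{i+1} = (x_i − d_i)/19. The first 6 digits are (1, 0, 0, 5, 14, 18).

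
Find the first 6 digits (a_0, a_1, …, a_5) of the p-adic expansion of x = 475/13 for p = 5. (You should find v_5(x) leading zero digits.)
(a_0, …, a_5) = (0, 0, 3, 2, 3, 2)

v_5(475/13) = 2, so a_0 = ... = a_1 = 0. Factor out: x = 5^2 · u with u = 19/13 a unit in ℤ_5. Expand u iteratively via a_{v+i} = u_i mod 5, u_{i+1} = (u_i − a_{v+i})/5:
  u_0 = 19/13;  a_2 = 3;  u_1 = (u_0 − 3)/5 = -4/13
  u_1 = -4/13;  a_3 = 2;  u_2 = (u_1 − 2)/5 = -6/13
  u_2 = -6/13;  a_4 = 3;  u_3 = (u_2 − 3)/5 = -9/13
  u_3 = -9/13;  a_5 = 2;  u_4 = (u_3 − 2)/5 = -7/13
Digits: (0, 0, 3, 2, 3, 2).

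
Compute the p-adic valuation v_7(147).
v_7(147) = 2

v_7(n) is the largest exponent k such that 7^k divides n. Factor out: 147 = 7^2 · 3. (Sign doesn't affect v_p.) So v_7(147) = 2.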